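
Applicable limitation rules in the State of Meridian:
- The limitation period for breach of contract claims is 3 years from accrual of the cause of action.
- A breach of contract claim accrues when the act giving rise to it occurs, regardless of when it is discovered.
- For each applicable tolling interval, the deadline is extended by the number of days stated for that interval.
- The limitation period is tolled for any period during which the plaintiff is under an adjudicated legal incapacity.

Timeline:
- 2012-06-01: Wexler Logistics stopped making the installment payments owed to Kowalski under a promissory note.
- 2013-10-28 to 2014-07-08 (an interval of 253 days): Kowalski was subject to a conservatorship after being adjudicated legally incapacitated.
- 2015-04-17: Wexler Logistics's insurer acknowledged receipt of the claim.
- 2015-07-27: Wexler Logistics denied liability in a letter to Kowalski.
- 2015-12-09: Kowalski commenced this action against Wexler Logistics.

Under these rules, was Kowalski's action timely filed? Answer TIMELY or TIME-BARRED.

The limitation period began to run on 2012-06-01.
3 years from 2012-06-01 is 2015-06-01.
The period was tolled for 253 days by the plaintiff's legal incapacity (2013-10-28 to 2014-07-08), pushing the deadline to 2016-02-09.
The other events in the timeline have no effect on the limitation period under the stated rules.
The 2015-12-09 filing precedes the 2016-02-09 deadline; the claim is timely.

TIMELY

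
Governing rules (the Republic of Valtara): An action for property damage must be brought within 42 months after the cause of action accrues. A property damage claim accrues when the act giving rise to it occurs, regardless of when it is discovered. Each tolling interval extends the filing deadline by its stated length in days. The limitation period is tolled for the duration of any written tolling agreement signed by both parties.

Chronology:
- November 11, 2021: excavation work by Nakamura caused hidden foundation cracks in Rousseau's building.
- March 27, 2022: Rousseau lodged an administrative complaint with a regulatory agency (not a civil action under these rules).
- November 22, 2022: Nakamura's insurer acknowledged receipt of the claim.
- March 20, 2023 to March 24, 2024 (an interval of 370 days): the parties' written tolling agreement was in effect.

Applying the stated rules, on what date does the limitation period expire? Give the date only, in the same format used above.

The limitation period began to run on November 11, 2021.
42 months from November 11, 2021 is May 11, 2025.
The written tolling agreement from March 20, 2023 to March 24, 2024 tolled the period for 370 days, extending the deadline to May 16, 2026.
The other events in the timeline have no effect on the limitation period under the stated rules.

May 16, 2026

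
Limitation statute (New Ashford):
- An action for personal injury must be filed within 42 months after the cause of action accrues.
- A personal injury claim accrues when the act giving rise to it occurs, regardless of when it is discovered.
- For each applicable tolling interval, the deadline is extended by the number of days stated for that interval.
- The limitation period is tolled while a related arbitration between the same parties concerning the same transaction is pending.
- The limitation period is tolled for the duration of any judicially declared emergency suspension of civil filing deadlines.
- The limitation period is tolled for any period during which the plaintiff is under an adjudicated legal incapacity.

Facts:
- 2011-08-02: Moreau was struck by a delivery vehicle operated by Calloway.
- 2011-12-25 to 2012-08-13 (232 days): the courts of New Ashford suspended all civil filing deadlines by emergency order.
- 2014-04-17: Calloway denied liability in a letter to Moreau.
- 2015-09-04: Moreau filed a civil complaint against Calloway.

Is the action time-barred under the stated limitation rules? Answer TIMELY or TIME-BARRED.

TIMELY

The cause of action accrued on 2011-08-02, the date of the act.
42 months from 2011-08-02 is 2015-02-02.
The emergency suspension of filing deadlines from 2011-12-25 to 2012-08-13 tolled the period for 232 days, extending the deadline to 2015-09-22.
None of the other events listed affects the running of the period under the stated rules.
Filing on 2015-09-04 beat the 2015-09-22 deadline — the action is timely.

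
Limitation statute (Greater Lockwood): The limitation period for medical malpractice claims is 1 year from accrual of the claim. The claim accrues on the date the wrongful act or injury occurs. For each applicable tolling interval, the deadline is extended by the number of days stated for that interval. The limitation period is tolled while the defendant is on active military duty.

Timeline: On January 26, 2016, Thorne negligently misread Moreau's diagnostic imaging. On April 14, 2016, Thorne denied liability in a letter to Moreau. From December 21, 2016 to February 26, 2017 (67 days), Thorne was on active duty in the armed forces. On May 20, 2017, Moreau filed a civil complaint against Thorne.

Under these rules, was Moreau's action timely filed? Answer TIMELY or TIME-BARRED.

The claim accrued on January 26, 2016, the date of the act.
Adding the 1 year base period to January 26, 2016 gives a deadline of January 26, 2017, before any tolling.
The period was tolled for 67 days by the defendant's active military service (December 21, 2016 to February 26, 2017), pushing the deadline to April 3, 2017.
The other events in the timeline have no effect on the limitation period under the stated rules.
The May 20, 2017 filing falls after the April 3, 2017 deadline; the claim is time-barred.

TIME-BARRED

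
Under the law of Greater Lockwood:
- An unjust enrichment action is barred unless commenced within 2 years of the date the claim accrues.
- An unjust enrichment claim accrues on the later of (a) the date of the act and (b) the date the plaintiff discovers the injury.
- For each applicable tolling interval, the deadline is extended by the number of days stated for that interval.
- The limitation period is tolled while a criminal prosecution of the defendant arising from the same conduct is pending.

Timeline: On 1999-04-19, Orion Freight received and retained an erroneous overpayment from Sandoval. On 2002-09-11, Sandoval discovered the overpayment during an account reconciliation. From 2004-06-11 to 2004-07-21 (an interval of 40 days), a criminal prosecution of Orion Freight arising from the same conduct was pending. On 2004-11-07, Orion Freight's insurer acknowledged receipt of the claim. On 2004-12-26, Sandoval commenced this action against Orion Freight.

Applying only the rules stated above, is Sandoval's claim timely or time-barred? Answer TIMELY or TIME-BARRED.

Because discovery on 2002-09-11 post-dates the 1999-04-19 act, accrual under the later-of rule falls on 2002-09-11.
Adding the 2 years base period to 2002-09-11 gives a deadline of 2004-09-11, before any tolling.
Because the pending criminal prosecution ran from 2004-06-11 to 2004-07-21, the deadline is extended by 40 days to 2004-10-21.
None of the other events listed affects the running of the period under the stated rules.
Filing on 2004-12-26 missed the 2004-10-21 deadline — the action is time-barred.

TIME-BARRED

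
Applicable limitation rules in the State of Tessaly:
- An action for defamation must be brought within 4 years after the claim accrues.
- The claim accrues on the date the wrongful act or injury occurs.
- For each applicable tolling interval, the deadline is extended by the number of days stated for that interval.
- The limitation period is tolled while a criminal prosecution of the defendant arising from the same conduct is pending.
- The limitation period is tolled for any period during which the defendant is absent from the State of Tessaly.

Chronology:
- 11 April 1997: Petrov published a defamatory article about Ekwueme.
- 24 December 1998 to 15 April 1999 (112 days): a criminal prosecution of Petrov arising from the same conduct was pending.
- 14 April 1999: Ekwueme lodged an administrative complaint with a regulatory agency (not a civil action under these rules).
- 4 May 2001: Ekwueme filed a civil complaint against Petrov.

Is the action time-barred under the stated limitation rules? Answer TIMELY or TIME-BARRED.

TIMELY

The claim accrued on 11 April 1997, when the wrongful act occurred.
The untolled deadline — 4 years after 11 April 1997 — is 11 April 2001.
The period was tolled for 112 days by the pending criminal prosecution (24 December 1998 to 15 April 1999), pushing the deadline to 1 August 2001.
None of the other events listed affects the running of the period under the stated rules.
The 4 May 2001 filing precedes the 1 August 2001 deadline; the claim is timely.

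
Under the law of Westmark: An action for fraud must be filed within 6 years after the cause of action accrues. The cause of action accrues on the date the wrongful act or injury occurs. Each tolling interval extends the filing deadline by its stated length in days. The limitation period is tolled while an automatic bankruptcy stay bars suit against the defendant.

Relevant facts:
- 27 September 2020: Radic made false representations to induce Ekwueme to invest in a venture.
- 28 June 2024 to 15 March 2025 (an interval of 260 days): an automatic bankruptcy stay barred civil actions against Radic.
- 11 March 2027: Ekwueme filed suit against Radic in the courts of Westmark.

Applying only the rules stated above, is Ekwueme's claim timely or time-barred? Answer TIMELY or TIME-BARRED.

TIMELY

The cause of action accrued on 27 September 2020, the date of the act.
Adding the 6 years base period to 27 September 2020 gives a deadline of 27 September 2026, before any tolling.
The automatic bankruptcy stay from 28 June 2024 to 15 March 2025 tolled the period for 260 days, extending the deadline to 14 June 2027.
The 11 March 2027 filing precedes the 14 June 2027 deadline; the claim is timely.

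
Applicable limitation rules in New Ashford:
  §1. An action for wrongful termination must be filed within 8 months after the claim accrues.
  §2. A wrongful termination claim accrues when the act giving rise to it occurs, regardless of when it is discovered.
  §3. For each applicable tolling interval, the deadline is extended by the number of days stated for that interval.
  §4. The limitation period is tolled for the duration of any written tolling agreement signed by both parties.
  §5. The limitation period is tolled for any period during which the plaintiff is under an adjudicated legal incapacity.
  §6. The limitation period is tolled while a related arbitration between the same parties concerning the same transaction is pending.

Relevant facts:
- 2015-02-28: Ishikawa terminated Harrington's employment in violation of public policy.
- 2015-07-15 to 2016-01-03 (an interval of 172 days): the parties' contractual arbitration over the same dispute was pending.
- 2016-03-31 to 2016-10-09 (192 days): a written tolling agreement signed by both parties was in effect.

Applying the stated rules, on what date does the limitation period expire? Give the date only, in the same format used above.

2016-10-26

The limitation period began to run on 2015-02-28.
The untolled deadline — 8 months after 2015-02-28 — is 2015-10-28.
Because the pending related arbitration ran from 2015-07-15 to 2016-01-03, the deadline is extended by 172 days to 2016-04-17.
Because the written tolling agreement ran from 2016-03-31 to 2016-10-09, the deadline is extended by 192 days to 2016-10-26.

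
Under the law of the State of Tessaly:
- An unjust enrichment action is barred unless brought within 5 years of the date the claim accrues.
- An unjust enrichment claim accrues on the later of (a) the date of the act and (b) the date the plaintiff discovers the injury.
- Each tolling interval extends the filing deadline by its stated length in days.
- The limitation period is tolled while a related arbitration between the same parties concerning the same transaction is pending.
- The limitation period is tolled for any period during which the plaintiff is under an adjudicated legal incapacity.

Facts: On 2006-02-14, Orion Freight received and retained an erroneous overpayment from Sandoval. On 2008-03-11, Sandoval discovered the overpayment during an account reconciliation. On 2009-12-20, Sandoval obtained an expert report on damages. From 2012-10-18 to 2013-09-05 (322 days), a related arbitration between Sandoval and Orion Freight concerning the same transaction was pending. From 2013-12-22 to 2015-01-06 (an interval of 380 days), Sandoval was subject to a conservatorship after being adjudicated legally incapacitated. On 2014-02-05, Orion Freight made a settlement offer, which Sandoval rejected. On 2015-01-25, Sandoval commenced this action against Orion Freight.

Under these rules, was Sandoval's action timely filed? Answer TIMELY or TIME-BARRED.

Taking the later of the act (2006-02-14) and discovery (2008-03-11), the claim accrued on 2008-03-11.
Adding the 5 years base period to 2008-03-11 gives a deadline of 2013-03-11, before any tolling.
The period was tolled for 322 days by the pending related arbitration (2012-10-18 to 2013-09-05), pushing the deadline to 2014-01-27.
The period was tolled for 380 days by the plaintiff's legal incapacity (2013-12-22 to 2015-01-06), pushing the deadline to 2015-02-11.
None of the other events listed affects the running of the period under the stated rules.
The 2015-01-25 filing precedes the 2015-02-11 deadline; the claim is timely.

TIMELY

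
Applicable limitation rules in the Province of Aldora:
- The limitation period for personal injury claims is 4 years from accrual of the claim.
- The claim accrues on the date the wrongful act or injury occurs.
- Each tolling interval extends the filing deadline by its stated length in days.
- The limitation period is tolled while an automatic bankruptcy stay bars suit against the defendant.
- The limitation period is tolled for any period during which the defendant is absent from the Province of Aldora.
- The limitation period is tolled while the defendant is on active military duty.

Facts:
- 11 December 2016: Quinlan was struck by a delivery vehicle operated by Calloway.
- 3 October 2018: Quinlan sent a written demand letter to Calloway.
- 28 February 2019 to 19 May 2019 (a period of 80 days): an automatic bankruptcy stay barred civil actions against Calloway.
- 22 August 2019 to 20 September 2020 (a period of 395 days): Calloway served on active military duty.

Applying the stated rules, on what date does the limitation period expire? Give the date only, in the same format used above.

31 March 2022

The claim accrued on 11 December 2016, when the wrongful act occurred.
The untolled deadline — 4 years after 11 December 2016 — is 11 December 2020.
The period was tolled for 80 days by the automatic bankruptcy stay (28 February 2019 to 19 May 2019), pushing the deadline to 1 March 2021.
Because the defendant's active military service ran from 22 August 2019 to 20 September 2020, the deadline is extended by 395 days to 31 March 2022.
Nothing else in the chronology tolls or restarts the period.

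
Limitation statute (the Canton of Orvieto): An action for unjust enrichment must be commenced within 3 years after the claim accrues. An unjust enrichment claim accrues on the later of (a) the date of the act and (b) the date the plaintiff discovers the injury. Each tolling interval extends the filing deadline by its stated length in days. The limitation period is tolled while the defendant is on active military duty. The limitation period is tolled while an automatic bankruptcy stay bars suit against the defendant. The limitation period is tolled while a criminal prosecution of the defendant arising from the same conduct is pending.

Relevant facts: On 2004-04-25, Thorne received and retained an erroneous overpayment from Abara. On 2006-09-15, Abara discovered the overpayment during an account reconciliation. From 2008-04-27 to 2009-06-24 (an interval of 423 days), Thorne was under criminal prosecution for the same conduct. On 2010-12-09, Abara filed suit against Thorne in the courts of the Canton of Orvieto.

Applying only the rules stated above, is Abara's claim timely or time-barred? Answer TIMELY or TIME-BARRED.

TIME-BARRED

Because discovery on 2006-09-15 post-dates the 2004-04-25 act, accrual under the later-of rule falls on 2006-09-15.
Adding the 3 years base period to 2006-09-15 gives a deadline of 2009-09-15, before any tolling.
The pending criminal prosecution from 2008-04-27 to 2009-06-24 tolled the period for 423 days, extending the deadline to 2010-11-12.
The 2010-12-09 filing falls after the 2010-11-12 deadline; the claim is time-barred.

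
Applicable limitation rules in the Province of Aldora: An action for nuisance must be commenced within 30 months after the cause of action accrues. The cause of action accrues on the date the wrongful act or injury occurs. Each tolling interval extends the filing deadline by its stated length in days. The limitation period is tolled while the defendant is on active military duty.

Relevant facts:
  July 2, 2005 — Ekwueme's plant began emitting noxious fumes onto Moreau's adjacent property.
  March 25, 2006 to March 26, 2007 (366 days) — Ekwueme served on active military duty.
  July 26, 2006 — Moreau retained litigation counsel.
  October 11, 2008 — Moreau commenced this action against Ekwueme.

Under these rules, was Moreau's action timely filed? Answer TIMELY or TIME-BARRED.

The limitation period began to run on July 2, 2005.
Adding the 30 months base period to July 2, 2005 gives a deadline of January 2, 2008, before any tolling.
The defendant's active military service from March 25, 2006 to March 26, 2007 tolled the period for 366 days, extending the deadline to January 2, 2009.
The other events in the timeline have no effect on the limitation period under the stated rules.
Filing on October 11, 2008 beat the January 2, 2009 deadline — the action is timely.

TIMELY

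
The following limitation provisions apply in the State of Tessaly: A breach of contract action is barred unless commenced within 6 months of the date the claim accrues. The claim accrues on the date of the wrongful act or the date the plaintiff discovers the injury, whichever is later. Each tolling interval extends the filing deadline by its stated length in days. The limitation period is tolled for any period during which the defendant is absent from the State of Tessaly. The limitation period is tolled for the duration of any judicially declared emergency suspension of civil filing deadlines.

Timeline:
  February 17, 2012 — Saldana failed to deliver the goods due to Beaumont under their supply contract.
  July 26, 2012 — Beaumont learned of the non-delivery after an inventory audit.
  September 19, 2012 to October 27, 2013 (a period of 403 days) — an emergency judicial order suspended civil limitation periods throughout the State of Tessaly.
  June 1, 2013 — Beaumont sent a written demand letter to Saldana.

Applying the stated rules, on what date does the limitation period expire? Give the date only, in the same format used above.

The claim accrued on July 26, 2012 — the later of the February 17, 2012 act and the July 26, 2012 discovery.
6 months from July 26, 2012 is January 26, 2013.
The emergency suspension of filing deadlines from September 19, 2012 to October 27, 2013 tolled the period for 403 days, extending the deadline to March 5, 2014.
The other events in the timeline have no effect on the limitation period under the stated rules.

March 5, 2014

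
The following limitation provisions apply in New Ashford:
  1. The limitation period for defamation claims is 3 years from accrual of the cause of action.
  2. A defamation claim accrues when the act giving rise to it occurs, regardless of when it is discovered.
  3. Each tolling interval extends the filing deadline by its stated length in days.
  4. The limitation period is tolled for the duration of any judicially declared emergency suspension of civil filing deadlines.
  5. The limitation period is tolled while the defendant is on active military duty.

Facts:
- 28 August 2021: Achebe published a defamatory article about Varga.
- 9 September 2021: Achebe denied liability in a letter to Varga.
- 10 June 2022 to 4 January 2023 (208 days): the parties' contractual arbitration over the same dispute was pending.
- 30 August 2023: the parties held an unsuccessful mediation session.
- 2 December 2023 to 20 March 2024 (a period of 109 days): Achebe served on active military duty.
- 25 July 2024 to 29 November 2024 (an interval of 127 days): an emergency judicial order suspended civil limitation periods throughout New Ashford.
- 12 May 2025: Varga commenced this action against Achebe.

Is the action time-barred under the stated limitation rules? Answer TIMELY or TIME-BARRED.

The limitation period began to run on 28 August 2021.
3 years from 28 August 2021 is 28 August 2024.
The defendant's active military service from 2 December 2023 to 20 March 2024 tolled the period for 109 days, extending the deadline to 15 December 2024.
The period was tolled for 127 days by the emergency suspension of filing deadlines (25 July 2024 to 29 November 2024), pushing the deadline to 21 April 2025.
The pending related arbitration from 10 June 2022 to 4 January 2023 does not toll the period, because no stated rule makes a pending arbitration a tolling event.
None of the other events listed affects the running of the period under the stated rules.
Varga filed on 12 May 2025, after the 21 April 2025 deadline, so the action is time-barred.

TIME-BARRED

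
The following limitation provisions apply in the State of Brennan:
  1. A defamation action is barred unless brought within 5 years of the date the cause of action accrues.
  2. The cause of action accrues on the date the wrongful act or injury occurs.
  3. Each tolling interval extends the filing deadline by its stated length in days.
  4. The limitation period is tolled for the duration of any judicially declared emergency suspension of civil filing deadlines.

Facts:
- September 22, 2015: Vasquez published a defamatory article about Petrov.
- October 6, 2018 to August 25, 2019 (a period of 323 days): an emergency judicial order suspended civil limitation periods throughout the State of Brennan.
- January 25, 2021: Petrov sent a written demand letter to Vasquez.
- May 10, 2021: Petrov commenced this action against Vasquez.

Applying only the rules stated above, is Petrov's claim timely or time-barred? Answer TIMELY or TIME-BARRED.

TIMELY

The cause of action accrued on September 22, 2015, the date of the act.
The untolled deadline — 5 years after September 22, 2015 — is September 22, 2020.
The emergency suspension of filing deadlines from October 6, 2018 to August 25, 2019 tolled the period for 323 days, extending the deadline to August 11, 2021.
The other events in the timeline have no effect on the limitation period under the stated rules.
Filing on May 10, 2021 beat the August 11, 2021 deadline — the action is timely.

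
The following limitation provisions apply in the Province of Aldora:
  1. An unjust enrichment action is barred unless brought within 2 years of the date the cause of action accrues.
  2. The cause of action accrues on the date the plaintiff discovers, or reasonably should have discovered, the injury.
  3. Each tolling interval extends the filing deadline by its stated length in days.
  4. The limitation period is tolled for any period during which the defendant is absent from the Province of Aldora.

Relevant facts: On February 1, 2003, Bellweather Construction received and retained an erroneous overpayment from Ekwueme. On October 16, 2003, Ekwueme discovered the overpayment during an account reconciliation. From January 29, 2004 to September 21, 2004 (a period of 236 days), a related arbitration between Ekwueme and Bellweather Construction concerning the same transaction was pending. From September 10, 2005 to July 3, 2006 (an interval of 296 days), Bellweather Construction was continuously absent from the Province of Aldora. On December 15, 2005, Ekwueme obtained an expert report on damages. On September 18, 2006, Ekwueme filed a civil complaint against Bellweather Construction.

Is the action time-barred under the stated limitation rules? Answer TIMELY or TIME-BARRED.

Under the discovery rule, the claim accrued on October 16, 2003, when Ekwueme discovered the injury — not on the February 1, 2003 date of the underlying act.
2 years from October 16, 2003 is October 16, 2005.
The period was tolled for 296 days by the defendant's absence from the jurisdiction (September 10, 2005 to July 3, 2006), pushing the deadline to August 8, 2006.
No stated provision tolls the period for a pending arbitration, so the interval from January 29, 2004 to September 21, 2004 has no effect on the deadline.
The other events in the timeline have no effect on the limitation period under the stated rules.
Filing on September 18, 2006 missed the August 8, 2006 deadline — the action is time-barred.

TIME-BARRED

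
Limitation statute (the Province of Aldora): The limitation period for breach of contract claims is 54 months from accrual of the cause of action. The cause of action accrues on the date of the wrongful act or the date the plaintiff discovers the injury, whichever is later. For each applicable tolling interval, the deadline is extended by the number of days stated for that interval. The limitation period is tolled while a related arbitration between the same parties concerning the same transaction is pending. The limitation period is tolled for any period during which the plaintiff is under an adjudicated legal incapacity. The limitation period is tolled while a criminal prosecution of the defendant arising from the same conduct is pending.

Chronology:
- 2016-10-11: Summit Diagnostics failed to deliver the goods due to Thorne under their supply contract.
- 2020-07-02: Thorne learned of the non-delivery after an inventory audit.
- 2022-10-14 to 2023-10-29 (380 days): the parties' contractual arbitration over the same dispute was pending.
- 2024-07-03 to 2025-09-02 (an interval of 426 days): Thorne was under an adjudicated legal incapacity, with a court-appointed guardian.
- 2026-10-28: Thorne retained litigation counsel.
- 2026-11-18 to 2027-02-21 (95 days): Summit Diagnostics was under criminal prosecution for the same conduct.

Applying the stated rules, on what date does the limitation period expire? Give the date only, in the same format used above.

Taking the later of the act (2016-10-11) and discovery (2020-07-02), the claim accrued on 2020-07-02.
54 months from 2020-07-02 is 2025-01-02.
Because the pending related arbitration ran from 2022-10-14 to 2023-10-29, the deadline is extended by 380 days to 2026-01-17.
The period was tolled for 426 days by the plaintiff's legal incapacity (2024-07-03 to 2025-09-02), pushing the deadline to 2027-03-19.
Because the pending criminal prosecution ran from 2026-11-18 to 2027-02-21, the deadline is extended by 95 days to 2027-06-22.
None of the other events listed affects the running of the period under the stated rules.

2027-06-22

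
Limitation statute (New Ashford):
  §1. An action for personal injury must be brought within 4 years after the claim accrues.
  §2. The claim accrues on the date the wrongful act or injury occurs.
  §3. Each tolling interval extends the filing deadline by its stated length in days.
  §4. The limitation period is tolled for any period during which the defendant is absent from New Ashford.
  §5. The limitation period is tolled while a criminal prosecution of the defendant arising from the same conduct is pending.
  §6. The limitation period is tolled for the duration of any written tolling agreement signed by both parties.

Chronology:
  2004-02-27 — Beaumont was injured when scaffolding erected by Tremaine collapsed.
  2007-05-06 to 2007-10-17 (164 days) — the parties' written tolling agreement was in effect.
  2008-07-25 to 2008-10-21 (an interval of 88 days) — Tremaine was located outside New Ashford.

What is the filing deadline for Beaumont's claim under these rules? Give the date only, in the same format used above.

2008-11-05

The claim accrued on 2004-02-27, when the wrongful act occurred.
Adding the 4 years base period to 2004-02-27 gives a deadline of 2008-02-27, before any tolling.
The period was tolled for 164 days by the written tolling agreement (2007-05-06 to 2007-10-17), pushing the deadline to 2008-08-09.
The defendant's absence from the jurisdiction from 2008-07-25 to 2008-10-21 tolled the period for 88 days, extending the deadline to 2008-11-05.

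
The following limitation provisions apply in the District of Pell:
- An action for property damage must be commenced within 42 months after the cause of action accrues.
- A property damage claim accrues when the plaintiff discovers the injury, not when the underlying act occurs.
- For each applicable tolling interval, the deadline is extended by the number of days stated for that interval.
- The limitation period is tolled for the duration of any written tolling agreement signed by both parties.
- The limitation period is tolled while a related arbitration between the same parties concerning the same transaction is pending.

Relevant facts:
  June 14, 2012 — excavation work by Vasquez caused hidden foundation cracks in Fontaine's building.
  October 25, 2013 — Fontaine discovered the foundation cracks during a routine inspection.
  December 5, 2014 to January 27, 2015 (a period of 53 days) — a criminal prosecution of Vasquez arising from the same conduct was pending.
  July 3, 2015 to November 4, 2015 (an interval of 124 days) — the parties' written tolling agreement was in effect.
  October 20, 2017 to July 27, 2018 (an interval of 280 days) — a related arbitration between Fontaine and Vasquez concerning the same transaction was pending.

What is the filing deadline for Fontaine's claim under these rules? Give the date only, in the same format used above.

Under the discovery rule, the claim accrued on October 25, 2013, when Fontaine discovered the injury — not on the June 14, 2012 date of the underlying act.
The untolled deadline — 42 months after October 25, 2013 — is April 25, 2017.
Because the written tolling agreement ran from July 3, 2015 to November 4, 2015, the deadline is extended by 124 days to August 27, 2017.
The pending related arbitration starting October 20, 2017 came too late — the period had run on August 27, 2017 — and so does not extend the deadline.
No stated provision tolls the period for a criminal prosecution, so the interval from December 5, 2014 to January 27, 2015 has no effect on the deadline.

August 27, 2017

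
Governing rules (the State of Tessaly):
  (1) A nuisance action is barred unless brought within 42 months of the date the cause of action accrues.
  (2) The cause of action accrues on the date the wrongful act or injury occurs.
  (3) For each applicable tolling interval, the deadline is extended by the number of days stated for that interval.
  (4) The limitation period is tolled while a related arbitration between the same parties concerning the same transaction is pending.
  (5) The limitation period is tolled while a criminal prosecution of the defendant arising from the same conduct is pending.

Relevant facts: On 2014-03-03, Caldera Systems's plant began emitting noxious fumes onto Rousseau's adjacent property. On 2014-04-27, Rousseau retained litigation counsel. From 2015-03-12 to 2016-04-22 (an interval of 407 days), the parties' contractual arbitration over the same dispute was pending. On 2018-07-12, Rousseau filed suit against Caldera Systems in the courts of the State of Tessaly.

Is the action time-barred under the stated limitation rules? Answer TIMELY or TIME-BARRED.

TIMELY

The limitation period began to run on 2014-03-03.
The untolled deadline — 42 months after 2014-03-03 — is 2017-09-03.
Because the pending related arbitration ran from 2015-03-12 to 2016-04-22, the deadline is extended by 407 days to 2018-10-15.
Nothing else in the chronology tolls or restarts the period.
Filing on 2018-07-12 beat the 2018-10-15 deadline — the action is timely.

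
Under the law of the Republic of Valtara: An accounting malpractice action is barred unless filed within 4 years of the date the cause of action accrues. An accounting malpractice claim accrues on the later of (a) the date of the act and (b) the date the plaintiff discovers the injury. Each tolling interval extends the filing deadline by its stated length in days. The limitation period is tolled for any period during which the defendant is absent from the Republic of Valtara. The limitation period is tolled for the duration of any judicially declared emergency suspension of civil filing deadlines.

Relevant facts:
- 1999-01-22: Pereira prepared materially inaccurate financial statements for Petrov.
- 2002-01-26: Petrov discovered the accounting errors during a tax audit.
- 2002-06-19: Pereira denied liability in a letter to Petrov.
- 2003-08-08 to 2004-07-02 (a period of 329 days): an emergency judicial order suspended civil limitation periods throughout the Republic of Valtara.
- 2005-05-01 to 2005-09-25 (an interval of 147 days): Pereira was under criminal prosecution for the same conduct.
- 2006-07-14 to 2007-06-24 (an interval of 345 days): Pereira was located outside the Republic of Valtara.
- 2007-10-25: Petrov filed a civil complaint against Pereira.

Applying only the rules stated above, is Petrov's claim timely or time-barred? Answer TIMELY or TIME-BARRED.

TIMELY

The claim accrued on 2002-01-26 — the later of the 1999-01-22 act and the 2002-01-26 discovery.
The untolled deadline — 4 years after 2002-01-26 — is 2006-01-26.
The emergency suspension of filing deadlines from 2003-08-08 to 2004-07-02 tolled the period for 329 days, extending the deadline to 2006-12-21.
Because the defendant's absence from the jurisdiction ran from 2006-07-14 to 2007-06-24, the deadline is extended by 345 days to 2007-12-01.
The pending criminal prosecution from 2005-05-01 to 2005-09-25 does not toll the period, because no stated rule makes a criminal prosecution a tolling event.
None of the other events listed affects the running of the period under the stated rules.
The 2007-10-25 filing precedes the 2007-12-01 deadline; the claim is timely.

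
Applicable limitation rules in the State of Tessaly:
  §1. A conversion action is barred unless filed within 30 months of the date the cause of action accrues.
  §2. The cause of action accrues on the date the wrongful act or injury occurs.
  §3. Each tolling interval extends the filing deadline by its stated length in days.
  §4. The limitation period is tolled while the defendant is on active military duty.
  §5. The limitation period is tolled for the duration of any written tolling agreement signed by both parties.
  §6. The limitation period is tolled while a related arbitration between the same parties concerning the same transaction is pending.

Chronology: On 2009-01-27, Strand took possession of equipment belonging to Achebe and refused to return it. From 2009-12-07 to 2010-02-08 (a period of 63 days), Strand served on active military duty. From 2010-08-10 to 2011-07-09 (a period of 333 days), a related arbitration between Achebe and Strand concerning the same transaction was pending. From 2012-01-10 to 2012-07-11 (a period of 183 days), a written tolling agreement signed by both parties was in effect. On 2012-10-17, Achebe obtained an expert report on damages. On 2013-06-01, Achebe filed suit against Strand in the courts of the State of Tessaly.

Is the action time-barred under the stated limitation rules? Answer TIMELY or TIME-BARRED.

TIME-BARRED

The claim accrued on 2009-01-27, when the wrongful act occurred.
The untolled deadline — 30 months after 2009-01-27 — is 2011-07-27.
Because the defendant's active military service ran from 2009-12-07 to 2010-02-08, the deadline is extended by 63 days to 2011-09-28.
Because the pending related arbitration ran from 2010-08-10 to 2011-07-09, the deadline is extended by 333 days to 2012-08-26.
The period was tolled for 183 days by the written tolling agreement (2012-01-10 to 2012-07-11), pushing the deadline to 2013-02-25.
The other events in the timeline have no effect on the limitation period under the stated rules.
Achebe filed on 2013-06-01, after the 2013-02-25 deadline, so the action is time-barred.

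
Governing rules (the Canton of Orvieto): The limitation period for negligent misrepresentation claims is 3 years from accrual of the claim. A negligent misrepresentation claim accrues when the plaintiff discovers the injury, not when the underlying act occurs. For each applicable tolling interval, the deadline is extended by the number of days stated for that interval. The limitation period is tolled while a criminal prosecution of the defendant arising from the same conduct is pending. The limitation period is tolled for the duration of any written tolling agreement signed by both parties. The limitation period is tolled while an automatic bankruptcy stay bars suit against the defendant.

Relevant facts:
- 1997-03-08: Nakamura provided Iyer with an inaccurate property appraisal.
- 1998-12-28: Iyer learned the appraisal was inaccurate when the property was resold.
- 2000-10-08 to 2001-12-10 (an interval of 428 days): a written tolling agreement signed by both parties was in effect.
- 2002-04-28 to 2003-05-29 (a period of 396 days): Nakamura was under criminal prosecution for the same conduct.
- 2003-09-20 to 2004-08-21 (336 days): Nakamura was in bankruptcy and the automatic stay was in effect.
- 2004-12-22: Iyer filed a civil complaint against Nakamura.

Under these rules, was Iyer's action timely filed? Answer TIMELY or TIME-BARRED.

TIMELY

Under the discovery rule, the claim accrued on 1998-12-28, when Iyer discovered the injury — not on the 1997-03-08 date of the underlying act.
3 years from 1998-12-28 is 2001-12-28.
The period was tolled for 428 days by the written tolling agreement (2000-10-08 to 2001-12-10), pushing the deadline to 2003-03-01.
Because the pending criminal prosecution ran from 2002-04-28 to 2003-05-29, the deadline is extended by 396 days to 2004-03-31.
The period was tolled for 336 days by the automatic bankruptcy stay (2003-09-20 to 2004-08-21), pushing the deadline to 2005-03-02.
Filing on 2004-12-22 beat the 2005-03-02 deadline — the action is timely.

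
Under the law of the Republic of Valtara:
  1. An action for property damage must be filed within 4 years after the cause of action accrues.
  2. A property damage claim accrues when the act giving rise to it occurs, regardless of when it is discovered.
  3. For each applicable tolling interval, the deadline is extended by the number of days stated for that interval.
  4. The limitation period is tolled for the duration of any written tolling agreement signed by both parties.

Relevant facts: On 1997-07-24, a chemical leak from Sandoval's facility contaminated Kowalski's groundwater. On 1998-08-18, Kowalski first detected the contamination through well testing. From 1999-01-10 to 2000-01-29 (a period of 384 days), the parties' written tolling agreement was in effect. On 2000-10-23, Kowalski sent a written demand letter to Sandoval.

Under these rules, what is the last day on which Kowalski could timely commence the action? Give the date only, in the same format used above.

The claim accrued on 1997-07-24, when the wrongful act occurred; under the stated occurrence rule the 1998-08-18 discovery does not delay accrual.
Adding the 4 years base period to 1997-07-24 gives a deadline of 2001-07-24, before any tolling.
Because the written tolling agreement ran from 1999-01-10 to 2000-01-29, the deadline is extended by 384 days to 2002-08-12.
None of the other events listed affects the running of the period under the stated rules.

2002-08-12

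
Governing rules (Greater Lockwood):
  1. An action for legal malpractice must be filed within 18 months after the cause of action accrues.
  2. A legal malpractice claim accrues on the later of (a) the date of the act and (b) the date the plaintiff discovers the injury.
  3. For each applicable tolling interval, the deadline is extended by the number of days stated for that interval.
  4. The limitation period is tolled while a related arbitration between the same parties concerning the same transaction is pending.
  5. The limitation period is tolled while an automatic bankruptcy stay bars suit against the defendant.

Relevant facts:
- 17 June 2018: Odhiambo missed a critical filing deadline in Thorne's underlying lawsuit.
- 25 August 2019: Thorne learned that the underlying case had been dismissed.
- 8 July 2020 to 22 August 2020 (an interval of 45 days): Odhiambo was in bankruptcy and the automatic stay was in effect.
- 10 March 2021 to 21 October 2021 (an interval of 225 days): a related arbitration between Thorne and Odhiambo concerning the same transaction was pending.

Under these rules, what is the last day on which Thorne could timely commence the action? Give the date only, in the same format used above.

22 November 2021

Because discovery on 25 August 2019 post-dates the 17 June 2018 act, accrual under the later-of rule falls on 25 August 2019.
The untolled deadline — 18 months after 25 August 2019 — is 25 February 2021.
Because the automatic bankruptcy stay ran from 8 July 2020 to 22 August 2020, the deadline is extended by 45 days to 11 April 2021.
The pending related arbitration from 10 March 2021 to 21 October 2021 tolled the period for 225 days, extending the deadline to 22 November 2021.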